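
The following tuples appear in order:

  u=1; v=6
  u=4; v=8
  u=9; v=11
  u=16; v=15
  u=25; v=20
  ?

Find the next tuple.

U: 1, 4, 9, 16, 25 → 36 (perfect squares: 1², 2², 3², …).
V goes 6, 8, 11, 15, 20 → 26 (differences are 2, 3, 4, … (increasing by 1 each time)).
So the next tuple is u=36; v=26.

u=36; v=26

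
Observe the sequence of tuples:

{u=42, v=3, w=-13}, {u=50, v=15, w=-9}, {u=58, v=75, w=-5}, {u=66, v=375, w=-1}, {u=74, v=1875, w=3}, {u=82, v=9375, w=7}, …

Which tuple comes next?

{u=90, v=46875, w=11}

U: 42, 50, 58, 66, 74, 82 → 90 (+8 each step).
V: ×5 each step; 3, 15, 75, 375, 1875, 9375 → 46875.
W: +4 each step, so -13, -9, -5, -1, 3, 7 → 11.
So the next tuple is {u=90, v=46875, w=11}.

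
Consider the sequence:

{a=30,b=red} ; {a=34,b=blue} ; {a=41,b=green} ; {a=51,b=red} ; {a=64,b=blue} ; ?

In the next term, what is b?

B: repeats red → blue → green; red, blue, green, red, blue → green.

green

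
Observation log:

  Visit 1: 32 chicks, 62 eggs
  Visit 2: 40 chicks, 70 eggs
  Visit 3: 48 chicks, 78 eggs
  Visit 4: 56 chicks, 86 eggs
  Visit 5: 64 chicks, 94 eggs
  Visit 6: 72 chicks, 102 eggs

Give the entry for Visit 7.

80 chicks, 110 eggs

Chicks goes 32, 40, 48, 56, 64, 72 → 80 (+8 each step).
Eggs goes 62, 70, 78, 86, 94, 102 → 110 (+8 each step).
Putting it together: 80 chicks, 110 eggs.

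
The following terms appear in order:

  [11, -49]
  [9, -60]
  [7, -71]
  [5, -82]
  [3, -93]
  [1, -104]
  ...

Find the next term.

[-1, -115]

First slot: −2 each step; 11, 9, 7, 5, 3, 1 → -1.
For the second slot, −11 each step: -49, -60, -71, -82, -93, -104 → -115.
Combining the parts gives [-1, -115].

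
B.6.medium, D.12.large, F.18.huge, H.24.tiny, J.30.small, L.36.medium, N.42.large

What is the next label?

Letter: letters move forward 2 places in the alphabet, so B, D, F, H, J, L, N → P.
Second component: 6, 12, 18, 24, 30, 36, 42 → 48 (+6 each step).
For the size, repeats medium → large → huge → tiny → small: medium, large, huge, tiny, small, medium, large → huge.
Putting it together: P.48.huge.

P.48.huge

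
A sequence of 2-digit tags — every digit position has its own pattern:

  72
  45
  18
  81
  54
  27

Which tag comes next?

90

For the first digit, −3 each step, mod 10: 7, 4, 1, 8, 5, 2 → 9.
Second digit: 2, 5, 8, 1, 4, 7 → 0 (+3 each step, mod 10).
So the next tag is 90.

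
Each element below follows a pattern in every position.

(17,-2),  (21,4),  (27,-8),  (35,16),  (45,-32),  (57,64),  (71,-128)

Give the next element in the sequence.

First part: differences are 4, 6, 8, … (increasing by 2 each time); 17, 21, 27, 35, 45, 57, 71 → 87.
Second part — ×(-2) each step: -2, 4, -8, 16, -32, 64, -128 → 256.
Putting it together: (87,256).

(87,256)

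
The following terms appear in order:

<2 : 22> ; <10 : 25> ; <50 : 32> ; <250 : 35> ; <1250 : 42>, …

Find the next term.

<6250 : 45>

First part — ×5 each step: 2, 10, 50, 250, 1250 → 6250.
Second part: alternating steps +3, +7, +3, +7, …; 22, 25, 32, 35, 42 → 45.
Putting it together: <6250 : 45>.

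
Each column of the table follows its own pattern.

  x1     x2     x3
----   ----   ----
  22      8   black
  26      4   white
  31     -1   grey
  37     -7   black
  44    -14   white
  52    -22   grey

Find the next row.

Column x1: 22, 26, 31, 37, 44, 52 → 61 (differences are 4, 5, 6, … (increasing by 1 each time)).
For the column x2, together with the column x1 always sums to 30: 8, 4, -1, -7, -14, -22 → -31.
Column x3: repeats black → white → grey; black, white, grey, black, white, grey → black.
Putting it together: 61  -31  black.

61  -31  black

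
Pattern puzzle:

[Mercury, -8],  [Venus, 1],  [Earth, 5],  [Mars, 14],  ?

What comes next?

Planet — runs through the planets Mercury→Neptune: Mercury, Venus, Earth, Mars → Jupiter.
Second coordinate: alternating steps +9, +4, +9, +4, …; -8, 1, 5, 14 → 18.
Putting it together: [Jupiter, 18].

[Jupiter, 18]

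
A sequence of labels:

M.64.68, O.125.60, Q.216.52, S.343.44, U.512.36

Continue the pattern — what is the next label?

For the letter, letters move forward 2 places in the alphabet: M, O, Q, S, U → W.
Second component: perfect cubes: 4³, 5³, 6³, …; 64, 125, 216, 343, 512 → 729.
Third component: −8 each step; 68, 60, 52, 44, 36 → 28.
Combining the parts gives W.729.28.

W.729.28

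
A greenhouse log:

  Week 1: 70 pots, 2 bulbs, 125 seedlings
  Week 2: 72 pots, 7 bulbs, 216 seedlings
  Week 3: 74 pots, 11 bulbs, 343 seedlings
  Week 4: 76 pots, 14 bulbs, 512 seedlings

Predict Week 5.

78 pots, 16 bulbs, 729 seedlings

For the pots, +2 each step: 70, 72, 74, 76 → 78.
Bulbs: differences are 5, 4, 3, … (decreasing by 1 each time); 2, 7, 11, 14 → 16.
Seedlings goes 125, 216, 343, 512 → 729 (perfect cubes: 5³, 6³, 7³, …).
Combining the parts gives 78 pots, 16 bulbs, 729 seedlings.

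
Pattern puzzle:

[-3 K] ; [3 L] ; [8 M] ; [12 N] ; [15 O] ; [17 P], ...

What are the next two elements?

First coordinate: -3, 3, 8, 12, 15, 17 → 18 → 18 (differences are 6, 5, 4, … (decreasing by 1 each time)).
For the letter, letters move forward 1 place in the alphabet: K, L, M, N, O, P → Q → R.
So the next two elements are [18 Q] and [18 R].

[18 Q], [18 R]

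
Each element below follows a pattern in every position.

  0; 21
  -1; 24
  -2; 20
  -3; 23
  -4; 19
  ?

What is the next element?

First coordinate — −1 each step: 0, -1, -2, -3, -4 → -5.
Second coordinate — alternating steps +3, −4, +3, −4, …: 21, 24, 20, 23, 19 → 22.
Putting it together: -5; 22.

-5; 22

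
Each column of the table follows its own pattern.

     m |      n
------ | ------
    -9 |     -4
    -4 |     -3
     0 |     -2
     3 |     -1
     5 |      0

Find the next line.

6  1

Column m: -9, -4, 0, 3, 5 → 6 (differences are 5, 4, 3, … (decreasing by 1 each time)).
Column n: -4, -3, -2, -1, 0 → 1 (+1 each step).
Putting it together: 6  1.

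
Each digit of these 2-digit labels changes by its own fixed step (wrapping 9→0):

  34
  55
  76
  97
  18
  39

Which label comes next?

50

First digit: +2 each step, mod 10, so 3, 5, 7, 9, 1, 3 → 5.
Second digit — +1 each step, mod 10: 4, 5, 6, 7, 8, 9 → 0.
So the next label is 50.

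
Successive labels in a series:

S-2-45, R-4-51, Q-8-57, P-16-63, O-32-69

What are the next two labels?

Letter — letters move back 1 place in the alphabet: S, R, Q, P, O → N → M.
Second component: 2, 4, 8, 16, 32 → 64 → 128 (×2 each step).
Third component — +6 each step: 45, 51, 57, 63, 69 → 75 → 81.
Putting the parts together: N-64-75 and then M-128-81.

N-64-75 then M-128-81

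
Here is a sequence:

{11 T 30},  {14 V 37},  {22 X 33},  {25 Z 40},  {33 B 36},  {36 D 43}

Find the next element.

{44 F 39}

First component — alternating steps +3, +8, +3, +8, …: 11, 14, 22, 25, 33, 36 → 44.
Letter — letters move forward 2 places in the alphabet, wrapping Z→A: T, V, X, Z, B, D → F.
For the third component, alternating steps +7, −4, +7, −4, …: 30, 37, 33, 40, 36, 43 → 39.
So the next element is {44 F 39}.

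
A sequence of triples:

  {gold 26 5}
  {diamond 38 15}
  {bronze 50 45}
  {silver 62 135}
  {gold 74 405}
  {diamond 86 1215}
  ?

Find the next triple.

Rank — repeats gold → diamond → bronze → silver: gold, diamond, bronze, silver, gold, diamond → bronze.
For the second component, +12 each step: 26, 38, 50, 62, 74, 86 → 98.
Third component: ×3 each step, so 5, 15, 45, 135, 405, 1215 → 3645.
Combining the parts gives {bronze 98 3645}.

{bronze 98 3645}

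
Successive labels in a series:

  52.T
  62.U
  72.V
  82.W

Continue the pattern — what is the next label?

92.X

First component: 52, 62, 72, 82 → 92 (+10 each step).
Letter: letters move forward 1 place in the alphabet, so T, U, V, W → X.
So the next label is 92.X.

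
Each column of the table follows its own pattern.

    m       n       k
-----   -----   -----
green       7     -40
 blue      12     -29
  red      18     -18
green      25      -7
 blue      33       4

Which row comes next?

red  42  15

Column m: repeats green → blue → red; green, blue, red, green, blue → red.
Column n: differences are 5, 6, 7, … (increasing by 1 each time), so 7, 12, 18, 25, 33 → 42.
Column k: -40, -29, -18, -7, 4 → 15 (+11 each step).
Putting it together: red  42  15.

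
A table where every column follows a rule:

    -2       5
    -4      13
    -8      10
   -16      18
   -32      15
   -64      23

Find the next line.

For the first component, ×2 each step: -2, -4, -8, -16, -32, -64 → -128.
Second component: alternating steps +8, −3, +8, −3, …; 5, 13, 10, 18, 15, 23 → 20.
Putting it together: -128  20.

-128  20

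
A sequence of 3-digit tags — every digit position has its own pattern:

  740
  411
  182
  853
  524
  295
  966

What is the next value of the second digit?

Second digit: −3 each step, mod 10; 4, 1, 8, 5, 2, 9, 6 → 3.

3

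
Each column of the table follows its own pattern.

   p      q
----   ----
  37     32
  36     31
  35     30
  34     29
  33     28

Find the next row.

Column p: −1 each step, so 37, 36, 35, 34, 33 → 32.
Column q: 32, 31, 30, 29, 28 → 27 (always 5 less than the column p).
Combining the parts gives 32  27.

32  27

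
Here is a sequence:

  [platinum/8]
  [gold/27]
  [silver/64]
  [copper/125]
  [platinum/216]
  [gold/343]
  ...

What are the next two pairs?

[silver/512], [copper/729]

Metal goes platinum, gold, silver, copper, platinum, gold → silver → copper (repeats platinum → gold → silver → copper).
Second entry — perfect cubes: 2³, 3³, 4³, …: 8, 27, 64, 125, 216, 343 → 512 → 729.
So the next two pairs are [silver/512] and [copper/729].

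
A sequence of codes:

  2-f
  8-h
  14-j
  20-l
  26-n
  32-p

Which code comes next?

38-r

First component: +6 each step; 2, 8, 14, 20, 26, 32 → 38.
Letter: letters move forward 2 places in the alphabet; f, h, j, l, n, p → r.
Combining the parts gives 38-r.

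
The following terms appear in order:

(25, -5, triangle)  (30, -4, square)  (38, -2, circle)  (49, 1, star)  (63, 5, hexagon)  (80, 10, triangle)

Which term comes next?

First coordinate: differences are 5, 8, 11, … (increasing by 3 each time); 25, 30, 38, 49, 63, 80 → 100.
Second coordinate: -5, -4, -2, 1, 5, 10 → 16 (differences are 1, 2, 3, … (increasing by 1 each time)).
Shape: triangle, square, circle, star, hexagon, triangle → square (repeats triangle → square → circle → star → hexagon).
Combining the parts gives (100, 16, square).

(100, 16, square)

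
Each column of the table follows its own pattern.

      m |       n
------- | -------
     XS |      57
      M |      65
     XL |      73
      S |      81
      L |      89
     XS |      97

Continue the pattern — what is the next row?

M  105

Column m: repeats XS → M → XL → S → L, so XS, M, XL, S, L, XS → M.
Column n: +8 each step, so 57, 65, 73, 81, 89, 97 → 105.
So the next row is M  105.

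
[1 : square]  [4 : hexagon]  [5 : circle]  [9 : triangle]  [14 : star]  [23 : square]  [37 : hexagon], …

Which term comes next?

[60 : circle]

First part goes 1, 4, 5, 9, 14, 23, 37 → 60 (each term is the sum of the two before it).
Shape goes square, hexagon, circle, triangle, star, square, hexagon → circle (repeats square → hexagon → circle → triangle → star).
Putting it together: [60 : circle].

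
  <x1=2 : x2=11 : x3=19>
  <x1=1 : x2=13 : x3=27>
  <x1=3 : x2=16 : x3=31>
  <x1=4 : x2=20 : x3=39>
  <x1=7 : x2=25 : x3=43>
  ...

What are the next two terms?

<x1=11 : x2=31 : x3=51>, <x1=18 : x2=38 : x3=55>

X1: 2, 1, 3, 4, 7 → 11 → 18 (each term is the sum of the two before it).
X2: 11, 13, 16, 20, 25 → 31 → 38 (differences are 2, 3, 4, … (increasing by 1 each time)).
X3 — alternating steps +8, +4, +8, +4, …: 19, 27, 31, 39, 43 → 51 → 55.
So the next two terms are <x1=11 : x2=31 : x3=51> and <x1=18 : x2=38 : x3=55>.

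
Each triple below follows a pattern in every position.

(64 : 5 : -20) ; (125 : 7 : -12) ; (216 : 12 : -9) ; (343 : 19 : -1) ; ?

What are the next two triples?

(512 : 31 : 2), (729 : 50 : 10)

First component — perfect cubes: 4³, 5³, 6³, …: 64, 125, 216, 343 → 512 → 729.
Second component: 5, 7, 12, 19 → 31 → 50 (each term is the sum of the two before it).
For the third component, alternating steps +8, +3, +8, +3, …: -20, -12, -9, -1 → 2 → 10.
Putting the parts together: (512 : 31 : 2) and then (729 : 50 : 10).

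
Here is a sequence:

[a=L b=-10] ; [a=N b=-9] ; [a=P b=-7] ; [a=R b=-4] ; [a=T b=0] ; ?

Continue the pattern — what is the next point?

A — letters move forward 2 places in the alphabet: L, N, P, R, T → V.
B goes -10, -9, -7, -4, 0 → 5 (differences are 1, 2, 3, … (increasing by 1 each time)).
So the next point is [a=V b=5].

[a=V b=5]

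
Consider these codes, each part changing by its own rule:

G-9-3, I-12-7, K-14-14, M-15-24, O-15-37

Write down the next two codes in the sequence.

Letter goes G, I, K, M, O → Q → S (letters move forward 2 places in the alphabet).
For the second component, differences are 3, 2, 1, … (decreasing by 1 each time): 9, 12, 14, 15, 15 → 14 → 12.
For the third component, differences are 4, 7, 10, … (increasing by 3 each time): 3, 7, 14, 24, 37 → 53 → 72.
Putting the parts together: Q-14-53 and then S-12-72.

Q-14-53, S-12-72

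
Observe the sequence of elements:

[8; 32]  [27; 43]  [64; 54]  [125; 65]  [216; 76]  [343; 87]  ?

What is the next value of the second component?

98

For the second component, +11 each step: 32, 43, 54, 65, 76, 87 → 98.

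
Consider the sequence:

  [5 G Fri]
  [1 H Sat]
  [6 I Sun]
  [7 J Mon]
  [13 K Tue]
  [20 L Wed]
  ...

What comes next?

[33 M Thu]

First entry: each term is the sum of the two before it, so 5, 1, 6, 7, 13, 20 → 33.
Letter: letters move forward 1 place in the alphabet, so G, H, I, J, K, L → M.
Day: runs through the weekdays Mon→Sun; Fri, Sat, Sun, Mon, Tue, Wed → Thu.
Combining the parts gives [33 M Thu].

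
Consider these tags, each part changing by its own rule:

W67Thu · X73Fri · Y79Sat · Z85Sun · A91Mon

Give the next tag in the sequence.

For the letter, letters move forward 1 place in the alphabet, wrapping Z→A: W, X, Y, Z, A → B.
Second component — +6 each step: 67, 73, 79, 85, 91 → 97.
Day goes Thu, Fri, Sat, Sun, Mon → Tue (runs through the weekdays Mon→Sun).
Combining the parts gives B97Tue.

B97Tue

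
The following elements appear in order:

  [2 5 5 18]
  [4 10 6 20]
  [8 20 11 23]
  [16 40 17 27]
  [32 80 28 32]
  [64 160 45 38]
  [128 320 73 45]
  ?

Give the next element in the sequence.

First component: 2, 4, 8, 16, 32, 64, 128 → 256 (×2 each step).
For the second component, ×2 each step: 5, 10, 20, 40, 80, 160, 320 → 640.
For the third component, each term is the sum of the two before it: 5, 6, 11, 17, 28, 45, 73 → 118.
Fourth component: 18, 20, 23, 27, 32, 38, 45 → 53 (differences are 2, 3, 4, … (increasing by 1 each time)).
Putting it together: [256 640 118 53].

[256 640 118 53]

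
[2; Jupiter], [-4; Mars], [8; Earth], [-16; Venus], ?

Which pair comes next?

[32; Mercury]

First coordinate: 2, -4, 8, -16 → 32 (×(-2) each step).
Planet — runs backward through the planets Mercury→Neptune: Jupiter, Mars, Earth, Venus → Mercury.
Combining the parts gives [32; Mercury].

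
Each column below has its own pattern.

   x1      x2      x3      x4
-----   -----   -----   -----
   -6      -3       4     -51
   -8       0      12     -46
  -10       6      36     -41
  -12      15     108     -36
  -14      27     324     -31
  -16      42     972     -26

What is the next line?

Column x1 — −2 each step: -6, -8, -10, -12, -14, -16 → -18.
Column x2: differences are 3, 6, 9, … (increasing by 3 each time), so -3, 0, 6, 15, 27, 42 → 60.
Column x3: ×3 each step; 4, 12, 36, 108, 324, 972 → 2916.
Column x4: -51, -46, -41, -36, -31, -26 → -21 (+5 each step).
Putting it together: -18  60  2916  -21.

-18  60  2916  -21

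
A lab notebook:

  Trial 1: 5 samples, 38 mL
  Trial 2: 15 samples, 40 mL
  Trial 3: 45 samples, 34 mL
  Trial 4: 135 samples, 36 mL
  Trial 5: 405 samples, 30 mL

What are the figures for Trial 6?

Samples: ×3 each step; 5, 15, 45, 135, 405 → 1215.
For the mL, alternating steps +2, −6, +2, −6, …: 38, 40, 34, 36, 30 → 32.
So the next line is 1215 samples, 32 mL.

1215 samples, 32 mL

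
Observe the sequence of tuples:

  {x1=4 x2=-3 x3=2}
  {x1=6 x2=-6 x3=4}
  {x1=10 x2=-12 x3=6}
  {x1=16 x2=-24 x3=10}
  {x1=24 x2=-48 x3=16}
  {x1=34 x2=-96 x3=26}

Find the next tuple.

X1: 4, 6, 10, 16, 24, 34 → 46 (differences are 2, 4, 6, … (increasing by 2 each time)).
For the x2, ×2 each step: -3, -6, -12, -24, -48, -96 → -192.
X3: each term is the sum of the two before it, so 2, 4, 6, 10, 16, 26 → 42.
So the next tuple is {x1=46 x2=-192 x3=42}.

{x1=46 x2=-192 x3=42}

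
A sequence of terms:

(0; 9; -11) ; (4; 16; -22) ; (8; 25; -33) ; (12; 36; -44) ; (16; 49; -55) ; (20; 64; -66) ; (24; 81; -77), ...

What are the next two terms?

For the first slot, +4 each step: 0, 4, 8, 12, 16, 20, 24 → 28 → 32.
Second slot: perfect squares: 3², 4², 5², …; 9, 16, 25, 36, 49, 64, 81 → 100 → 121.
Third slot: -11, -22, -33, -44, -55, -66, -77 → -88 → -99 (−11 each step).
So the next two terms are (28; 100; -88) and (32; 121; -99).

(28; 100; -88), (32; 121; -99)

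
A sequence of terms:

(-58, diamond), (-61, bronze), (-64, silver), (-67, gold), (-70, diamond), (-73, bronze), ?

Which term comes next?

(-76, silver)

For the first value, −3 each step: -58, -61, -64, -67, -70, -73 → -76.
Rank: repeats diamond → bronze → silver → gold, so diamond, bronze, silver, gold, diamond, bronze → silver.
So the next term is (-76, silver).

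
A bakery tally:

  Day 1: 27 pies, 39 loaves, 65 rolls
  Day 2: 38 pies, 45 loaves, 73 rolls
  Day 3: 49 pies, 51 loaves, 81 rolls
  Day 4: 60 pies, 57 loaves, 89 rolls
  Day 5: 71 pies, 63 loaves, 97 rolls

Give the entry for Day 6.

Pies: 27, 38, 49, 60, 71 → 82 (+11 each step).
Loaves: +6 each step; 39, 45, 51, 57, 63 → 69.
Rolls: +8 each step; 65, 73, 81, 89, 97 → 105.
Combining the parts gives 82 pies, 69 loaves, 105 rolls.

82 pies, 69 loaves, 105 rolls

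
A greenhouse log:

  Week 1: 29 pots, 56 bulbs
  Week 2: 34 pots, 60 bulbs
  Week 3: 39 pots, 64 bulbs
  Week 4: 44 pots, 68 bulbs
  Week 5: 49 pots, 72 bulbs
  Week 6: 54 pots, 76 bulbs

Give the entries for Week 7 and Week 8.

Pots — +5 each step: 29, 34, 39, 44, 49, 54 → 59 → 64.
Bulbs goes 56, 60, 64, 68, 72, 76 → 80 → 84 (+4 each step).
Putting the parts together: 59 pots, 80 bulbs and then 64 pots, 84 bulbs.

59 pots, 80 bulbs; 64 pots, 84 bulbs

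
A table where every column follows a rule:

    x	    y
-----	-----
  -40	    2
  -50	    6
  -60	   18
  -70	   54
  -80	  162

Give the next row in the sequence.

Column x: −10 each step; -40, -50, -60, -70, -80 → -90.
Column y: ×3 each step, so 2, 6, 18, 54, 162 → 486.
Putting it together: -90  486.

-90  486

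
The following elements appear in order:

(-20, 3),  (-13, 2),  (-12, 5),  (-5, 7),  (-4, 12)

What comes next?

(3, 19)

First value: -20, -13, -12, -5, -4 → 3 (alternating steps +7, +1, +7, +1, …).
Second value: 3, 2, 5, 7, 12 → 19 (each term is the sum of the two before it).
So the next element is (3, 19).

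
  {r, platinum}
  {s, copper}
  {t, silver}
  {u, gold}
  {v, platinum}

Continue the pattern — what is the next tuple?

Letter: letters move forward 1 place in the alphabet; r, s, t, u, v → w.
Metal — repeats platinum → copper → silver → gold: platinum, copper, silver, gold, platinum → copper.
So the next tuple is {w, copper}.

{w, copper}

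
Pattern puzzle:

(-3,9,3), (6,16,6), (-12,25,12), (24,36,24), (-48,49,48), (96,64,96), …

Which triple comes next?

(-192,81,192)

First slot goes -3, 6, -12, 24, -48, 96 → -192 (×(-2) each step).
Second slot goes 9, 16, 25, 36, 49, 64 → 81 (perfect squares: 3², 4², 5², …).
Third slot: 3, 6, 12, 24, 48, 96 → 192 (×2 each step).
Combining the parts gives (-192,81,192).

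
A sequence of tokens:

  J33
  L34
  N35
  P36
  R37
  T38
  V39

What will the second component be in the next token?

Second component goes 33, 34, 35, 36, 37, 38, 39 → 40 (+1 each step).

40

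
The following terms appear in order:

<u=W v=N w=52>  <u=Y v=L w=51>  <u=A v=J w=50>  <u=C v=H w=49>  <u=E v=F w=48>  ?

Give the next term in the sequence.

<u=G v=D w=47>

U goes W, Y, A, C, E → G (letters move forward 2 places in the alphabet, wrapping Z→A).
V: N, L, J, H, F → D (letters move back 2 places in the alphabet).
W: −1 each step; 52, 51, 50, 49, 48 → 47.
Combining the parts gives <u=G v=D w=47>.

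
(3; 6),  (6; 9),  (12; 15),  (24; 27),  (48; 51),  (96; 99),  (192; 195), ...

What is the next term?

First part: ×2 each step; 3, 6, 12, 24, 48, 96, 192 → 384.
For the second part, always 3 more than the first part: 6, 9, 15, 27, 51, 99, 195 → 387.
So the next term is (384; 387).

(384; 387)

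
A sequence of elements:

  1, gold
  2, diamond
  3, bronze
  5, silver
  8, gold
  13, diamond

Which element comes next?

First entry: each term is the sum of the two before it; 1, 2, 3, 5, 8, 13 → 21.
Rank: gold, diamond, bronze, silver, gold, diamond → bronze (repeats gold → diamond → bronze → silver).
Combining the parts gives 21, bronze.

21, bronze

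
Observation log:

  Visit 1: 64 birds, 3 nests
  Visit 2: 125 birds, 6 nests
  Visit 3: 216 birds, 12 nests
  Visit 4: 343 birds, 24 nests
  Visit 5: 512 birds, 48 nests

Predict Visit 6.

729 birds, 96 nests

Birds: perfect cubes: 4³, 5³, 6³, …; 64, 125, 216, 343, 512 → 729.
Nests: ×2 each step, so 3, 6, 12, 24, 48 → 96.
So the next record is 729 birds, 96 nests.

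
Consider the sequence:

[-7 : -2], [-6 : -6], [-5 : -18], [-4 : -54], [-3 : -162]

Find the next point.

[-2 : -486]

First component — +1 each step: -7, -6, -5, -4, -3 → -2.
For the second component, ×3 each step: -2, -6, -18, -54, -162 → -486.
So the next point is [-2 : -486].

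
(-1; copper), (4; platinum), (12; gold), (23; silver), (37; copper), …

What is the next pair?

(54; platinum)

First value — differences are 5, 8, 11, … (increasing by 3 each time): -1, 4, 12, 23, 37 → 54.
Metal: repeats copper → platinum → gold → silver, so copper, platinum, gold, silver, copper → platinum.
Putting it together: (54; platinum).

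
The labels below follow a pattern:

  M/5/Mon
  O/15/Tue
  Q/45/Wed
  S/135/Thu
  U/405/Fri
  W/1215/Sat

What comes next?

Letter: letters move forward 2 places in the alphabet; M, O, Q, S, U, W → Y.
Second component: ×3 each step; 5, 15, 45, 135, 405, 1215 → 3645.
For the day, runs through the weekdays Mon→Sun: Mon, Tue, Wed, Thu, Fri, Sat → Sun.
Putting it together: Y/3645/Sun.

Y/3645/Sun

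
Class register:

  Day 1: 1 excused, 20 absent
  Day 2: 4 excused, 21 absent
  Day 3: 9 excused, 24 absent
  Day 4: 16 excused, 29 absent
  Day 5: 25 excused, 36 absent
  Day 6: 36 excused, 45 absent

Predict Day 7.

Excused: perfect squares: 1², 2², 3², …; 1, 4, 9, 16, 25, 36 → 49.
Absent: differences are 1, 3, 5, … (increasing by 2 each time), so 20, 21, 24, 29, 36, 45 → 56.
So the next record is 49 excused, 56 absent.

49 excused, 56 absent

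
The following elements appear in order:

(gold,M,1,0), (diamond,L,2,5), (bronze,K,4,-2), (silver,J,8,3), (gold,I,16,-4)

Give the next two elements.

Rank goes gold, diamond, bronze, silver, gold → diamond → bronze (repeats gold → diamond → bronze → silver).
For the letter, letters move back 1 place in the alphabet: M, L, K, J, I → H → G.
Third slot: ×2 each step; 1, 2, 4, 8, 16 → 32 → 64.
Fourth slot: alternating steps +5, −7, +5, −7, …; 0, 5, -2, 3, -4 → 1 → -6.
Putting the parts together: (diamond,H,32,1) and then (bronze,G,64,-6).

(diamond,H,32,1), (bronze,G,64,-6)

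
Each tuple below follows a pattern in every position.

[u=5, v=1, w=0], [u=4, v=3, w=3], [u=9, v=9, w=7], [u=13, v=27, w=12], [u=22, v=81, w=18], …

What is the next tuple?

[u=35, v=243, w=25]

U: 5, 4, 9, 13, 22 → 35 (each term is the sum of the two before it).
V: ×3 each step; 1, 3, 9, 27, 81 → 243.
W: differences are 3, 4, 5, … (increasing by 1 each time), so 0, 3, 7, 12, 18 → 25.
Combining the parts gives [u=35, v=243, w=25].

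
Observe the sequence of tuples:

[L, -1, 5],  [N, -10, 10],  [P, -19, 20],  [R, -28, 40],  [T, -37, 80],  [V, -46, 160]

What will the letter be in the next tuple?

Letter — letters move forward 2 places in the alphabet: L, N, P, R, T, V → X.
Second slot: -1, -10, -19, -28, -37, -46 → -55 (−9 each step).
Third slot: ×2 each step, so 5, 10, 20, 40, 80, 160 → 320.

X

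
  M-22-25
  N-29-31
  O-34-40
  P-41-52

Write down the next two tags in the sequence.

Q-46-67, R-53-85

Letter: letters move forward 1 place in the alphabet, so M, N, O, P → Q → R.
Second component: alternating steps +7, +5, +7, +5, …, so 22, 29, 34, 41 → 46 → 53.
Third component goes 25, 31, 40, 52 → 67 → 85 (differences are 6, 9, 12, … (increasing by 3 each time)).
So the next two tags are Q-46-67 and R-53-85.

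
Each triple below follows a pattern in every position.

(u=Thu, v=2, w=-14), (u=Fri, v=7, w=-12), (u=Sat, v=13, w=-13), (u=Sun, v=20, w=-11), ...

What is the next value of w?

W: alternating steps +2, −1, +2, −1, …; -14, -12, -13, -11 → -12.

-12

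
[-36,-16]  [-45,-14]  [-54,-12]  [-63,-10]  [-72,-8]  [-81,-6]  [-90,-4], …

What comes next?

First part: −9 each step, so -36, -45, -54, -63, -72, -81, -90 → -99.
Second part — +2 each step: -16, -14, -12, -10, -8, -6, -4 → -2.
So the next pair is [-99,-2].

[-99,-2]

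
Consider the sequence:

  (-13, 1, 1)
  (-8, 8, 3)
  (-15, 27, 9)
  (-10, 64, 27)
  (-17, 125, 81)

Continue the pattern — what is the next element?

First component: -13, -8, -15, -10, -17 → -12 (alternating steps +5, −7, +5, −7, …).
Second component — perfect cubes: 1³, 2³, 3³, …: 1, 8, 27, 64, 125 → 216.
Third component: ×3 each step; 1, 3, 9, 27, 81 → 243.
Putting it together: (-12, 216, 243).

(-12, 216, 243)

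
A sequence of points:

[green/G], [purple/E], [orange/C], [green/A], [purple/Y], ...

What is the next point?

[orange/W]

Colour: repeats green → purple → orange, so green, purple, orange, green, purple → orange.
Letter: G, E, C, A, Y → W (letters move back 2 places in the alphabet, wrapping A→Z).
So the next point is [orange/W].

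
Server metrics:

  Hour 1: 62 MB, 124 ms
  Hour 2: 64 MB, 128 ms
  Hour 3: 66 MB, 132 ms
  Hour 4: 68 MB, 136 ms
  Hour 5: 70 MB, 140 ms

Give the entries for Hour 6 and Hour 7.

72 MB, 144 ms; 74 MB, 148 ms

For the MB, +2 each step: 62, 64, 66, 68, 70 → 72 → 74.
Ms: always 2 × the MB; 124, 128, 132, 136, 140 → 144 → 148.
Putting the parts together: 72 MB, 144 ms and then 74 MB, 148 ms.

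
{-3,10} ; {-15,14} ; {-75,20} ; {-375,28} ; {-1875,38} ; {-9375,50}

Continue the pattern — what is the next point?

For the first value, ×5 each step: -3, -15, -75, -375, -1875, -9375 → -46875.
For the second value, differences are 4, 6, 8, … (increasing by 2 each time): 10, 14, 20, 28, 38, 50 → 64.
So the next point is {-46875,64}.

{-46875,64}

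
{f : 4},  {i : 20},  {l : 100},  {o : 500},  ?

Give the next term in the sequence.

{r : 2500}

Letter goes f, i, l, o → r (letters move forward 3 places in the alphabet).
Second entry: 4, 20, 100, 500 → 2500 (×5 each step).
Putting it together: {r : 2500}.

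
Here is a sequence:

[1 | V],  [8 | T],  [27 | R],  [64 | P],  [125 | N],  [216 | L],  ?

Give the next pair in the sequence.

First coordinate: perfect cubes: 1³, 2³, 3³, …; 1, 8, 27, 64, 125, 216 → 343.
Letter: letters move back 2 places in the alphabet, so V, T, R, P, N, L → J.
So the next pair is [343 | J].

[343 | J]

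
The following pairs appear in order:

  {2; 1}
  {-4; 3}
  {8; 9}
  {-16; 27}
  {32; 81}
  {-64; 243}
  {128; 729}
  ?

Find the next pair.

First coordinate: 2, -4, 8, -16, 32, -64, 128 → -256 (×(-2) each step).
Second coordinate: ×3 each step, so 1, 3, 9, 27, 81, 243, 729 → 2187.
Combining the parts gives {-256; 2187}.

{-256; 2187}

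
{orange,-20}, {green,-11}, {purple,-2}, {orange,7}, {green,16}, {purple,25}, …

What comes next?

{orange,34}

Colour: repeats orange → green → purple, so orange, green, purple, orange, green, purple → orange.
For the second slot, +9 each step: -20, -11, -2, 7, 16, 25 → 34.
Putting it together: {orange,34}.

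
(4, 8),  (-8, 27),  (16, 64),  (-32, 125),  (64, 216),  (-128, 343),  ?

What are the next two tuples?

(256, 512), (-512, 729)

First entry: ×(-2) each step; 4, -8, 16, -32, 64, -128 → 256 → -512.
Second entry — perfect cubes: 2³, 3³, 4³, …: 8, 27, 64, 125, 216, 343 → 512 → 729.
Putting the parts together: (256, 512) and then (-512, 729).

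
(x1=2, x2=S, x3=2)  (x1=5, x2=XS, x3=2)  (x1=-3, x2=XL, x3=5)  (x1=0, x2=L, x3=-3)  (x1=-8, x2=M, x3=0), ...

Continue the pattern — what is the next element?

X1 goes 2, 5, -3, 0, -8 → -5 (alternating steps +3, −8, +3, −8, …).
X2: S, XS, XL, L, M → S (runs backward through clothing sizes XS→XL).
X3 goes 2, 2, 5, -3, 0 → -8 (always the previous value of the x1).
Putting it together: (x1=-5, x2=S, x3=-8).

(x1=-5, x2=S, x3=-8)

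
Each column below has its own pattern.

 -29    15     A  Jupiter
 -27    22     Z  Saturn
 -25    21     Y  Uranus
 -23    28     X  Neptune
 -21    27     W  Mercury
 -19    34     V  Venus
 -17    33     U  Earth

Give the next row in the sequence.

-15  40  T  Mars

First component goes -29, -27, -25, -23, -21, -19, -17 → -15 (+2 each step).
Second component goes 15, 22, 21, 28, 27, 34, 33 → 40 (alternating steps +7, −1, +7, −1, …).
For the letter, letters move back 1 place in the alphabet, wrapping A→Z: A, Z, Y, X, W, V, U → T.
Planet goes Jupiter, Saturn, Uranus, Neptune, Mercury, Venus, Earth → Mars (runs through the planets Mercury→Neptune).
Putting it together: -15  40  T  Mars.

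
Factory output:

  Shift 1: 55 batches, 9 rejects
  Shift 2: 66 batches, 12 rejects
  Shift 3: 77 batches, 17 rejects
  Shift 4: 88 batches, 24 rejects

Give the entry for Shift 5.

99 batches, 33 rejects

Batches: +11 each step, so 55, 66, 77, 88 → 99.
For the rejects, differences are 3, 5, 7, … (increasing by 2 each time): 9, 12, 17, 24 → 33.
So the next record is 99 batches, 33 rejects.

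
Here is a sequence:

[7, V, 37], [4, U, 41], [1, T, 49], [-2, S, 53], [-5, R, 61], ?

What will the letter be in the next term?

Letter — letters move back 1 place in the alphabet: V, U, T, S, R → Q.

Q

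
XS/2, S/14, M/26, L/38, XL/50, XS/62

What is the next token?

S/74

Size: repeats XS → S → M → L → XL, so XS, S, M, L, XL, XS → S.
Second component — +12 each step: 2, 14, 26, 38, 50, 62 → 74.
Combining the parts gives S/74.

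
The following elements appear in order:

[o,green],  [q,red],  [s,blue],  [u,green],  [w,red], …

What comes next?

For the letter, letters move forward 2 places in the alphabet: o, q, s, u, w → y.
Colour: repeats green → red → blue, so green, red, blue, green, red → blue.
Putting it together: [y,blue].

[y,blue]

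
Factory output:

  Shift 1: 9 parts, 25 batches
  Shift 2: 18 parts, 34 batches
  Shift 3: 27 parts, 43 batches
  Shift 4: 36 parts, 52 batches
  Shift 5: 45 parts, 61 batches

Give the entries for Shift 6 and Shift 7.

54 parts, 70 batches; 63 parts, 79 batches

Parts: +9 each step, so 9, 18, 27, 36, 45 → 54 → 63.
For the batches, +9 each step: 25, 34, 43, 52, 61 → 70 → 79.
So the next two records are 54 parts, 70 batches and 63 parts, 79 batches.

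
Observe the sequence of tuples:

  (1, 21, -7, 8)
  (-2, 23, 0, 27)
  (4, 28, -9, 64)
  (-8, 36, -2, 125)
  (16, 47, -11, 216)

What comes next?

For the first component, ×(-2) each step: 1, -2, 4, -8, 16 → -32.
For the second component, differences are 2, 5, 8, … (increasing by 3 each time): 21, 23, 28, 36, 47 → 61.
Third component: -7, 0, -9, -2, -11 → -4 (alternating steps +7, −9, +7, −9, …).
Fourth component — perfect cubes: 2³, 3³, 4³, …: 8, 27, 64, 125, 216 → 343.
Putting it together: (-32, 61, -4, 343).

(-32, 61, -4, 343)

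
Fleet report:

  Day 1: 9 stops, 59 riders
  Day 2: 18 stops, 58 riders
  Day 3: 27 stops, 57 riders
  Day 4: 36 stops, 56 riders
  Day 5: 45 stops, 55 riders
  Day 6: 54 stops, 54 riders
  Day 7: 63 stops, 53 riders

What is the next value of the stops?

Stops: +9 each step, so 9, 18, 27, 36, 45, 54, 63 → 72.

72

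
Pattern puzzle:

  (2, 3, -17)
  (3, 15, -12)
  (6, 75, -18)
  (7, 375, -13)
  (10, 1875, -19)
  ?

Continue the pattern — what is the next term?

First slot: alternating steps +1, +3, +1, +3, …; 2, 3, 6, 7, 10 → 11.
Second slot: ×5 each step; 3, 15, 75, 375, 1875 → 9375.
For the third slot, alternating steps +5, −6, +5, −6, …: -17, -12, -18, -13, -19 → -14.
So the next term is (11, 9375, -14).

(11, 9375, -14)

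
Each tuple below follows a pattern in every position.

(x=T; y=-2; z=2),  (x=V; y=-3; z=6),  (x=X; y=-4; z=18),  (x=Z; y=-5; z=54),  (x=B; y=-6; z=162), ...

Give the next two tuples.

(x=D; y=-7; z=486), (x=F; y=-8; z=1458)

X: T, V, X, Z, B → D → F (letters move forward 2 places in the alphabet, wrapping Z→A).
Y: −1 each step; -2, -3, -4, -5, -6 → -7 → -8.
Z: ×3 each step, so 2, 6, 18, 54, 162 → 486 → 1458.
So the next two tuples are (x=D; y=-7; z=486) and (x=F; y=-8; z=1458).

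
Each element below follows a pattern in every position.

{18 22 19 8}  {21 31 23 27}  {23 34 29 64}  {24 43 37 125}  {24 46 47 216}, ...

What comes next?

{23 55 59 343}

For the first slot, differences are 3, 2, 1, … (decreasing by 1 each time): 18, 21, 23, 24, 24 → 23.
Second slot — alternating steps +9, +3, +9, +3, …: 22, 31, 34, 43, 46 → 55.
Third slot: 19, 23, 29, 37, 47 → 59 (differences are 4, 6, 8, … (increasing by 2 each time)).
Fourth slot: 8, 27, 64, 125, 216 → 343 (perfect cubes: 2³, 3³, 4³, …).
Combining the parts gives {23 55 59 343}.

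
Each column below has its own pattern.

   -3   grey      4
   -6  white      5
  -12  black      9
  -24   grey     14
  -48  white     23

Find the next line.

-96  black  37

First component goes -3, -6, -12, -24, -48 → -96 (×2 each step).
Shade goes grey, white, black, grey, white → black (repeats grey → white → black).
Third component: 4, 5, 9, 14, 23 → 37 (each term is the sum of the two before it).
Combining the parts gives -96  black  37.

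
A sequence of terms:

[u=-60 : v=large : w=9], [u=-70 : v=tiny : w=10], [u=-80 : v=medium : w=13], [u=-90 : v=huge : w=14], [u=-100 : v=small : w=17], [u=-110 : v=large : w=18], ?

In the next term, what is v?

V goes large, tiny, medium, huge, small, large → tiny (repeats large → tiny → medium → huge → small).

tiny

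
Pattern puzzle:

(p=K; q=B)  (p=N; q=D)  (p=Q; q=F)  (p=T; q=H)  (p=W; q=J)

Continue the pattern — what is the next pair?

For the p, letters move forward 3 places in the alphabet: K, N, Q, T, W → Z.
Q: letters move forward 2 places in the alphabet, so B, D, F, H, J → L.
So the next pair is (p=Z; q=L).

(p=Z; q=L)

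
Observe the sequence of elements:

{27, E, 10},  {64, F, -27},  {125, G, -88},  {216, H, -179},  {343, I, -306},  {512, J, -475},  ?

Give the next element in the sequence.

{729, K, -692}

For the first entry, perfect cubes: 3³, 4³, 5³, …: 27, 64, 125, 216, 343, 512 → 729.
Letter — letters move forward 1 place in the alphabet: E, F, G, H, I, J → K.
Third entry: 10, -27, -88, -179, -306, -475 → -692 (together with the first entry always sums to 37).
So the next element is {729, K, -692}.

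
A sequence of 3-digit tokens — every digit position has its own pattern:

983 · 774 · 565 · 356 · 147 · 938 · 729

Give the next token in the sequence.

510

First digit — −2 each step, mod 10: 9, 7, 5, 3, 1, 9, 7 → 5.
For the second digit, −1 each step, mod 10: 8, 7, 6, 5, 4, 3, 2 → 1.
Third digit goes 3, 4, 5, 6, 7, 8, 9 → 0 (+1 each step, mod 10).
Putting it together: 510.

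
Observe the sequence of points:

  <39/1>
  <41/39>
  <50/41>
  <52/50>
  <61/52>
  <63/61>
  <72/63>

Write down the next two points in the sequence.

First part: alternating steps +2, +9, +2, +9, …; 39, 41, 50, 52, 61, 63, 72 → 74 → 83.
Second part goes 1, 39, 41, 50, 52, 61, 63 → 72 → 74 (always the previous value of the first part).
Putting the parts together: <74/72> and then <83/74>.

<74/72>, <83/74>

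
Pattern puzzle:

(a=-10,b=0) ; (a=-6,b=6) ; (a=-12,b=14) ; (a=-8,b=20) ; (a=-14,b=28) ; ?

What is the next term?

A: alternating steps +4, −6, +4, −6, …, so -10, -6, -12, -8, -14 → -10.
For the b, alternating steps +6, +8, +6, +8, …: 0, 6, 14, 20, 28 → 34.
Putting it together: (a=-10,b=34).

(a=-10,b=34)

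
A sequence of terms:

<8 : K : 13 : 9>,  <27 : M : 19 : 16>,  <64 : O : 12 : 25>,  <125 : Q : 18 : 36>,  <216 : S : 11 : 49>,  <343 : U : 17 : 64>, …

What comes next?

<512 : W : 10 : 81>

For the first slot, perfect cubes: 2³, 3³, 4³, …: 8, 27, 64, 125, 216, 343 → 512.
Letter — letters move forward 2 places in the alphabet: K, M, O, Q, S, U → W.
For the third slot, alternating steps +6, −7, +6, −7, …: 13, 19, 12, 18, 11, 17 → 10.
Fourth slot: perfect squares: 3², 4², 5², …; 9, 16, 25, 36, 49, 64 → 81.
Putting it together: <512 : W : 10 : 81>.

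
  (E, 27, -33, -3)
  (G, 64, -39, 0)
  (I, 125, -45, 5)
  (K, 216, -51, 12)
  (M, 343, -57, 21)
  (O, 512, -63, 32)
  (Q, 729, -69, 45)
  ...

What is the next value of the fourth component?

60

Fourth component: differences are 3, 5, 7, … (increasing by 2 each time), so -3, 0, 5, 12, 21, 32, 45 → 60.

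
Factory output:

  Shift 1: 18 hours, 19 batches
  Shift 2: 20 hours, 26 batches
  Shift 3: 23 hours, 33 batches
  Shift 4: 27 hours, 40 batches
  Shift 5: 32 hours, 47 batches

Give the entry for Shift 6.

38 hours, 54 batches

Hours — differences are 2, 3, 4, … (increasing by 1 each time): 18, 20, 23, 27, 32 → 38.
Batches — +7 each step: 19, 26, 33, 40, 47 → 54.
Combining the parts gives 38 hours, 54 batches.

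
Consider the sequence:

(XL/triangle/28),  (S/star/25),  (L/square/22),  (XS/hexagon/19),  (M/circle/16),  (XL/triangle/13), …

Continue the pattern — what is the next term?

Size — repeats XL → S → L → XS → M: XL, S, L, XS, M, XL → S.
Shape: repeats triangle → star → square → hexagon → circle; triangle, star, square, hexagon, circle, triangle → star.
Third component: −3 each step, so 28, 25, 22, 19, 16, 13 → 10.
Combining the parts gives (S/star/10).

(S/star/10)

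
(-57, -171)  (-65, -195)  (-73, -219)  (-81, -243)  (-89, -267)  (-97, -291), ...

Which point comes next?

(-105, -315)

First part: -57, -65, -73, -81, -89, -97 → -105 (−8 each step).
Second part — always 3 × the first part: -171, -195, -219, -243, -267, -291 → -315.
Putting it together: (-105, -315).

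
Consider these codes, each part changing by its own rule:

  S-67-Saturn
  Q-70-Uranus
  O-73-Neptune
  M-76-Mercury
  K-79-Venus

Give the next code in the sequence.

I-82-Earth

Letter: letters move back 2 places in the alphabet, so S, Q, O, M, K → I.
Second component — +3 each step: 67, 70, 73, 76, 79 → 82.
Planet goes Saturn, Uranus, Neptune, Mercury, Venus → Earth (runs through the planets Mercury→Neptune).
Combining the parts gives I-82-Earth.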